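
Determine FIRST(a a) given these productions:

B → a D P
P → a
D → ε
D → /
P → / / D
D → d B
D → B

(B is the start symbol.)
{ 'a' }

To compute FIRST(a a), process the symbols left to right:
Symbol a is a terminal. Add 'a' and stop.
FIRST(a a) = { 'a' }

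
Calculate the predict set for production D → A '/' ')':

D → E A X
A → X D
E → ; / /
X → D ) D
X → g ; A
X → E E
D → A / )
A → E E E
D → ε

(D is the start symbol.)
{ ')', ';', 'g' }

PREDICT(D → A '/' ')') = (FIRST(RHS) \ {ε}) ∪ (FOLLOW(D) if ε ∈ FIRST(RHS), i.e. RHS ⇒* ε)
FIRST(A) = { ')', ';', 'g' }
FIRST(A '/' ')') = { ')', ';', 'g' }
ε ∉ FIRST(A '/' ')'), so FOLLOW(D) is not added.
PREDICT(D → A '/' ')') = { ')', ';', 'g' }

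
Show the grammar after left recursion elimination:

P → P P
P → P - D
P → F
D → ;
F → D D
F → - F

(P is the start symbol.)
P is directly left-recursive. The standard transformation for
  A → A α₁ | ... | A α_m | β₁ | ... | β_n
is
  A  → β₁ A' | ... | β_n A'
  A' → α₁ A' | ... | α_m A' | ε

P → F becomes P → F P'
P → P P becomes P' → P P'
P → P - D becomes P' → - D P'
Add P' → ε

Productions for other non-terminals are unchanged:
  D → ;
  F → D D
  F → - F

Resulting grammar:
P → F P'
P' → P P'
P' → - D P'
P' → ε
D → ;
F → D D
F → - F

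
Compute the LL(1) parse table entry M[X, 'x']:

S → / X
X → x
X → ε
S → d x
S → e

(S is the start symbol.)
X → x

To find M[X, 'x'], we find productions for X where 'x' is in the predict set (PREDICT(N → α) = (FIRST(α) \ {ε}) ∪ (FOLLOW(N) if α ⇒* ε)).

Relevant sets:
  FOLLOW(X) = { $ }

X → x: PREDICT = { 'x' }
  'x' is in predict set, so this production goes in M[X, 'x']
X → ε: PREDICT = { $ }

M[X, 'x'] = X → x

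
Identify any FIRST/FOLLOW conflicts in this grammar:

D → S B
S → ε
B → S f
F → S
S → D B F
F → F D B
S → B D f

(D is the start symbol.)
Yes. S → D B F with FOLLOW(S) on { 'f' }; S → B D f with FOLLOW(S) on { 'f' }; F → F D B with FOLLOW(F) on { 'f' }

A FIRST/FOLLOW conflict occurs when a non-terminal N has a nullable alternative N → β (β ⇒* ε) and another alternative N → α with FIRST(α) ∩ FOLLOW(N) ≠ ∅: on such a lookahead the parser cannot decide between expanding α and letting N vanish via β.

Nullable non-terminals: F, S.
FIRST sets used below: FIRST(S) = { 'f', ε }, FIRST(F) = { 'f', ε }, FIRST(D) = { 'f' }, FIRST(B) = { 'f' }

F: nullable alternative(s) F → S; FOLLOW(F) = { 'f' }
  F → S: FIRST \ {ε} = { 'f' } — this is the only nullable alternative, skip
  F → F D B: FIRST \ {ε} = { 'f' } — overlaps FOLLOW(F) on { 'f' }: CONFLICT

S: nullable alternative(s) S → ε; FOLLOW(S) = { 'f' }
  S → ε: FIRST \ {ε} = { } — this is the only nullable alternative, skip
  S → D B F: FIRST \ {ε} = { 'f' } — overlaps FOLLOW(S) on { 'f' }: CONFLICT
  S → B D f: FIRST \ {ε} = { 'f' } — overlaps FOLLOW(S) on { 'f' }: CONFLICT

B, D have no nullable alternative, so no FIRST/FOLLOW check is needed there.

So the grammar has 3 FIRST/FOLLOW conflicts (marked CONFLICT above).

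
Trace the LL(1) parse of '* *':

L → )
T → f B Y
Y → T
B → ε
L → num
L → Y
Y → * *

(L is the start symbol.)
LL(1) parsing maintains a stack (initially the start symbol over $) and the input. At each step: if the stack top is a terminal, match it against the current input token; if it is a non-terminal N, replace it with the RHS of M[N, lookahead] (the unique production whose predict set contains the lookahead).

Stack is shown with the top on the left.

Stack  Input  Action
--------------------
L $    * * $  output L → Y
Y $    * * $  output Y → * *
* * $  * * $  match '*'
* $    * $    match '*'
$      $      accept

The string is accepted.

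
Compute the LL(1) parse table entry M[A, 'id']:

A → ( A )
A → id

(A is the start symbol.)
A → id

To find M[A, 'id'], we find productions for A where 'id' is in the predict set (PREDICT(N → α) = (FIRST(α) \ {ε}) ∪ (FOLLOW(N) if α ⇒* ε)).

A → ( A ): PREDICT = { '(' }
A → id: PREDICT = { 'id' }
  'id' is in predict set, so this production goes in M[A, 'id']

M[A, 'id'] = A → id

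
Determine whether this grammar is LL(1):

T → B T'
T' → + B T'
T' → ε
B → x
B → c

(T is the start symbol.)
Relevant sets:
  FOLLOW(T') = { $ }

For T':
  PREDICT(T' → '+' B T') = { '+' }
  PREDICT(T' → ε) = { $ }
For B:
  PREDICT(B → x) = { 'x' }
  PREDICT(B → c) = { 'c' }
T has a single production, so nothing to check there.

All predict sets are disjoint. The grammar IS LL(1).

Answer: Yes, the grammar is LL(1).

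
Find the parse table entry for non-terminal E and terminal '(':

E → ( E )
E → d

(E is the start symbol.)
E → ( E )

To find M[E, '('], we find productions for E where '(' is in the predict set (PREDICT(N → α) = (FIRST(α) \ {ε}) ∪ (FOLLOW(N) if α ⇒* ε)).

E → ( E ): PREDICT = { '(' }
  '(' is in predict set, so this production goes in M[E, '(']
E → d: PREDICT = { 'd' }

M[E, '('] = E → ( E )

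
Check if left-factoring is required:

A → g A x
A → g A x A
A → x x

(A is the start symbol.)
Yes, A has productions with common prefix 'g A x'

Left-factoring is needed when two productions for the same non-terminal
share a common prefix on the right-hand side.

Productions for A:
  A → g A x
  A → g A x A
  A → x x

Found common prefix 'g A x' in productions for A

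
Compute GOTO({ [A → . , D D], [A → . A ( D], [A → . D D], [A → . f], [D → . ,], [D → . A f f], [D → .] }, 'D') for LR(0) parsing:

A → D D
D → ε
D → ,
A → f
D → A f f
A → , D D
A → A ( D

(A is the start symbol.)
GOTO(I, 'D') = CLOSURE({ [A → αX.β] : [A → α.Xβ] ∈ I, X = 'D' })

Items with dot before 'D', with the dot advanced:
  [A → . D D] → [A → D . D]
Closure of the advanced items:
  [A → D . D] has the dot before D: add [D → .], [D → . ,], [D → . A f f]
  [D → . A f f] has the dot before A: add [A → . D D], [A → . f], [A → . , D D], [A → . A ( D]

GOTO = { [A → . , D D], [A → . A ( D], [A → . D D], [A → . f], [A → D . D], [D → . ,], [D → . A f f], [D → .] }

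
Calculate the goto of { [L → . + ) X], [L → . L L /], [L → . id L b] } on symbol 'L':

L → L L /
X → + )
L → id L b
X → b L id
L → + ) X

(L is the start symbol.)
GOTO(I, 'L') = CLOSURE({ [A → αX.β] : [A → α.Xβ] ∈ I, X = 'L' })

Items with dot before 'L', with the dot advanced:
  [L → . L L /] → [L → L . L /]
Closure of the advanced items:
  [L → L . L /] has the dot before L: add [L → . L L /], [L → . id L b], [L → . + ) X]

GOTO = { [L → . + ) X], [L → . L L /], [L → . id L b], [L → L . L /] }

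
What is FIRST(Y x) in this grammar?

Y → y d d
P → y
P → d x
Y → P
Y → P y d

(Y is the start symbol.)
{ 'd', 'y' }

FIRST sets of the non-terminals involved (from the grammar, by fixed-point iteration):
  FIRST(Y) = { 'd', 'y' }

To compute FIRST(Y x), process the symbols left to right:
Symbol Y is a non-terminal. Add FIRST(Y) \ {ε} = { 'd', 'y' }
Y is not nullable (ε ∉ FIRST(Y)), so stop here.
FIRST(Y x) = { 'd', 'y' }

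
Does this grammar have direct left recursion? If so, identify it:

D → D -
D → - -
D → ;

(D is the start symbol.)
D → D -: LEFT RECURSIVE (starts with D)
D → - -: starts with '-'
D → ;: starts with ';'

The grammar has direct left recursion on: D.

Answer: Yes, D is left-recursive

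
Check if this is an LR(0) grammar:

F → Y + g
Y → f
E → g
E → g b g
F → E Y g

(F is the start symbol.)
No. Shift-reduce conflict between [E → g .] and [E → g . b g]

Augment with F' → F and build the canonical LR(0) collection (I0 = CLOSURE({[F' → . F]}), then GOTO on every symbol after a dot until no new states appear). It has 12 states:
  I0: { [E → . g b g], [E → . g], [F → . E Y g], [F → . Y + g], [F' → . F], [Y → . f] }  — shift
  I1: { [F → E . Y g], [Y → . f] }  — shift
  I2: { [F' → F .] }  — accept
  I3: { [F → Y . + g] }  — shift
  I4: { [Y → f .] }  — reduce
  I5: { [E → g . b g], [E → g .] }  — shift, reduce
  I6: { [E → g b . g] }  — shift
  I7: { [E → g b g .] }  — reduce
  I8: { [F → Y + . g] }  — shift
  I9: { [F → Y + g .] }  — reduce
  I10: { [F → E Y . g] }  — shift
  I11: { [F → E Y g .] }  — reduce

Conflict in state I5:
  Shift-reduce conflict between [E → g .] and [E → g . b g]
So the grammar is NOT LR(0).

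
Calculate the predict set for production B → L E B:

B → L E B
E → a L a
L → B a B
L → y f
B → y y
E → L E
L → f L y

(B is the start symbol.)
{ 'f', 'y' }

PREDICT(B → L E B) = (FIRST(RHS) \ {ε}) ∪ (FOLLOW(B) if ε ∈ FIRST(RHS), i.e. RHS ⇒* ε)
FIRST(L) = { 'f', 'y' }
FIRST(L E B) = { 'f', 'y' }
ε ∉ FIRST(L E B), so FOLLOW(B) is not added.
PREDICT(B → L E B) = { 'f', 'y' }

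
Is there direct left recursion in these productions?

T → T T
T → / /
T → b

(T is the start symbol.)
T → T T: LEFT RECURSIVE (starts with T)
T → / /: starts with '/'
T → b: starts with b

The grammar has direct left recursion on: T.

Answer: Yes, T is left-recursive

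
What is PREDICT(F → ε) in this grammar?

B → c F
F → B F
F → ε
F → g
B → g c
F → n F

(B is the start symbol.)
PREDICT(F → ε) = (FIRST(RHS) \ {ε}) ∪ (FOLLOW(F) if ε ∈ FIRST(RHS), i.e. RHS ⇒* ε)
The right-hand side is ε (FIRST(ε) = { ε }), so the predict set is FOLLOW(F) = { $, 'c', 'g', 'n' }
PREDICT(F → ε) = { $, 'c', 'g', 'n' }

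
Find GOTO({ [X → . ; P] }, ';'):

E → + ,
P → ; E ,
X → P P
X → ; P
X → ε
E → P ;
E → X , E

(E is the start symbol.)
{ [P → . ; E ,], [X → ; . P] }

GOTO(I, ';') = CLOSURE({ [A → αX.β] : [A → α.Xβ] ∈ I, X = ';' })

Items with dot before ';', with the dot advanced:
  [X → . ; P] → [X → ; . P]
Closure of the advanced items:
  [X → ; . P] has the dot before P: add [P → . ; E ,]

GOTO = { [P → . ; E ,], [X → ; . P] }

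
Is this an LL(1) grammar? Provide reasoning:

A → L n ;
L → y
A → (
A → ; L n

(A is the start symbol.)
Yes, the grammar is LL(1).

Relevant sets:
  FIRST(L) = { 'y' }

For A:
  PREDICT(A → L n ';') = { 'y' }
  PREDICT(A → '(') = { '(' }
  PREDICT(A → ';' L n) = { ';' }
L has a single production, so nothing to check there.

All predict sets are disjoint. The grammar IS LL(1).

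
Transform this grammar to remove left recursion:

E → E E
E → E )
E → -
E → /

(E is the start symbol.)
E → - E'
E → / E'
E' → E E'
E' → ) E'
E' → ε

E is directly left-recursive. The standard transformation for
  A → A α₁ | ... | A α_m | β₁ | ... | β_n
is
  A  → β₁ A' | ... | β_n A'
  A' → α₁ A' | ... | α_m A' | ε

E → - becomes E → - E'
E → / becomes E → / E'
E → E E becomes E' → E E'
E → E ) becomes E' → ) E'
Add E' → ε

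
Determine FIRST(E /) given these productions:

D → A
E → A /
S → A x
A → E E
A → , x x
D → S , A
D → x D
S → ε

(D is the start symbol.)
FIRST sets of the non-terminals involved (from the grammar, by fixed-point iteration):
  FIRST(E) = { ',' }

To compute FIRST(E /), process the symbols left to right:
Symbol E is a non-terminal. Add FIRST(E) \ {ε} = { ',' }
E is not nullable (ε ∉ FIRST(E)), so stop here.
FIRST(E /) = { ',' }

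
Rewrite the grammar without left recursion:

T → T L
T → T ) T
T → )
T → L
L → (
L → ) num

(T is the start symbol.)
T is directly left-recursive. The standard transformation for
  A → A α₁ | ... | A α_m | β₁ | ... | β_n
is
  A  → β₁ A' | ... | β_n A'
  A' → α₁ A' | ... | α_m A' | ε

T → ) becomes T → ) T'
T → L becomes T → L T'
T → T L becomes T' → L T'
T → T ) T becomes T' → ) T T'
Add T' → ε

Productions for other non-terminals are unchanged:
  L → (
  L → ) num

Resulting grammar:
T → ) T'
T → L T'
T' → L T'
T' → ) T T'
T' → ε
L → (
L → ) num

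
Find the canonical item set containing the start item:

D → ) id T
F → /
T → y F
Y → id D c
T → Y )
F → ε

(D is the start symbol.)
First, augment the grammar with D' → D
I₀ = CLOSURE({ [D' → . D] }):
  [D' → . D] has the dot before D: add [D → . ) id T]
No further items can be added.

I₀ = { [D → . ) id T], [D' → . D] }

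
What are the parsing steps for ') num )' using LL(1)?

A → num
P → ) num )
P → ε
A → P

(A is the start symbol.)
LL(1) parsing maintains a stack (initially the start symbol over $) and the input. At each step: if the stack top is a terminal, match it against the current input token; if it is a non-terminal N, replace it with the RHS of M[N, lookahead] (the unique production whose predict set contains the lookahead).

Stack is shown with the top on the left.

Stack      Input      Action
----------------------------
A $        ) num ) $  output A → P
P $        ) num ) $  output P → ) num )
) num ) $  ) num ) $  match ')'
num ) $    num ) $    match 'num'
) $        ) $        match ')'
$          $          accept

The string is accepted.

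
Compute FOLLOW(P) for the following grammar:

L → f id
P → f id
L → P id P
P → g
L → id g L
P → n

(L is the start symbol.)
{ $, 'id' }

In L → P id P: P is followed by id P, add FIRST(id P) \ {ε} = { 'id' }
In L → P id P: P is at the end, add FOLLOW(L)

The FOLLOW sets referred to above (computed the same way, to a fixed point):
  FOLLOW(L) = { $ }

Taking the union: FOLLOW(P) = { $, 'id' }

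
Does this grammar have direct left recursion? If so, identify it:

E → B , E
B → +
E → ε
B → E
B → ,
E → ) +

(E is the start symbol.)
No direct left recursion

E → B , E: starts with B
B → +: starts with '+'
E → ε: starts with ε
B → E: starts with E
B → ,: starts with ','
E → ) +: starts with ')'

No direct left recursion found.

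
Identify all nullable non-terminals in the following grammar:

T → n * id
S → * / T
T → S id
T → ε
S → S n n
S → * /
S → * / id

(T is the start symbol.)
{ 'T' }

ε-productions: T → ε
So T is immediately nullable.
No further non-terminal can be added: every production for the remaining non-terminals contains a terminal or a non-nullable non-terminal.
Nullable = { 'T' }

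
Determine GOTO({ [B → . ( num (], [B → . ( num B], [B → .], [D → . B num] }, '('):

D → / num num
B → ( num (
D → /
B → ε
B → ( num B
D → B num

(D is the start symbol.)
{ [B → ( . num (], [B → ( . num B] }

GOTO(I, '(') = CLOSURE({ [A → αX.β] : [A → α.Xβ] ∈ I, X = '(' })

Items with dot before '(', with the dot advanced:
  [B → . ( num (] → [B → ( . num (]
  [B → . ( num B] → [B → ( . num B]
Closure adds nothing (no advanced item has the dot before a non-terminal).

GOTO = { [B → ( . num (], [B → ( . num B] }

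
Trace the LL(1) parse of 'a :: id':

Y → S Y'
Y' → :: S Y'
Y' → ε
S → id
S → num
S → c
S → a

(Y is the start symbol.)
LL(1) parsing maintains a stack (initially the start symbol over $) and the input. At each step: if the stack top is a terminal, match it against the current input token; if it is a non-terminal N, replace it with the RHS of M[N, lookahead] (the unique production whose predict set contains the lookahead).

Stack is shown with the top on the left.

Stack      Input      Action
----------------------------
Y $        a :: id $  output Y → S Y'
S Y' $     a :: id $  output S → a
a Y' $     a :: id $  match 'a'
Y' $       :: id $    output Y' → :: S Y'
:: S Y' $  :: id $    match '::'
S Y' $     id $       output S → id
id Y' $    id $       match 'id'
Y' $       $          output Y' → ε
$          $          accept

The string is accepted.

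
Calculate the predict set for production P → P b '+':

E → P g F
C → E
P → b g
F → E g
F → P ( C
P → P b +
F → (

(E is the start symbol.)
PREDICT(P → P b '+') = (FIRST(RHS) \ {ε}) ∪ (FOLLOW(P) if ε ∈ FIRST(RHS), i.e. RHS ⇒* ε)
FIRST(P) = { 'b' }
FIRST(P b '+') = { 'b' }
ε ∉ FIRST(P b '+'), so FOLLOW(P) is not added.
PREDICT(P → P b '+') = { 'b' }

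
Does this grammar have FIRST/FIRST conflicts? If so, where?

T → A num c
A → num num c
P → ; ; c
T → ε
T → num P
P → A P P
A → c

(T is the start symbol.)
Yes. T → A num c / T → num P on { 'num' }

FIRST sets of the non-terminals at (or reachable through a nullable prefix from) the front of some alternative:
  FIRST(A) = { 'c', 'num' }

Productions for T:
  T → A num c: FIRST = { 'c', 'num' }
  T → ε: FIRST = { ε }
  T → num P: FIRST = { 'num' }
Productions for A:
  A → num num c: FIRST = { 'num' }
  A → c: FIRST = { 'c' }
Productions for P:
  P → ; ; c: FIRST = { ';' }
  P → A P P: FIRST = { 'c', 'num' }

Conflict for T: T → A num c and T → num P
  Overlap: { 'num' }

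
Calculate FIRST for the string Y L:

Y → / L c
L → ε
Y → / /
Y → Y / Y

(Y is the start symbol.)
FIRST sets of the non-terminals involved (from the grammar, by fixed-point iteration):
  FIRST(Y) = { '/' }

To compute FIRST(Y L), process the symbols left to right:
Symbol Y is a non-terminal. Add FIRST(Y) \ {ε} = { '/' }
Y is not nullable (ε ∉ FIRST(Y)), so stop here.
FIRST(Y L) = { '/' }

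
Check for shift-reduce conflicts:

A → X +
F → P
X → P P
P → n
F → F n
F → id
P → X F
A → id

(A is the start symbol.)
A shift-reduce conflict occurs when an LR(0) state has both:
  - a complete (reduce) item [A → α .] (dot at the end), and
  - a shift item [B → β . c γ] (dot before a terminal).

Augment with A' → A and build the canonical LR(0) collection (I0 = CLOSURE({[A' → . A]}), then GOTO on every symbol after a dot until no new states appear). It has 13 states:
  I0: { [A → . X +], [A → . id], [A' → . A], [P → . X F], [P → . n], [X → . P P] }  — shift
  I1: { [A' → A .] }  — accept
  I2: { [P → . X F], [P → . n], [X → . P P], [X → P . P] }  — shift
  I3: { [A → X . +], [F → . F n], [F → . P], [F → . id], [P → . X F], [P → . n], [P → X . F], [X → . P P] }  — shift
  I4: { [A → id .] }  — reduce
  I5: { [P → n .] }  — reduce
  I6: { [A → X + .] }  — reduce
  I7: { [F → F . n], [P → X F .] }  — shift, reduce
  I8: { [F → P .], [P → . X F], [P → . n], [X → . P P], [X → P . P] }  — shift, reduce
  I9: { [F → . F n], [F → . P], [F → . id], [P → . X F], [P → . n], [P → X . F], [X → . P P] }  — shift
  I10: { [F → id .] }  — reduce
  I11: { [P → . X F], [P → . n], [X → . P P], [X → P . P], [X → P P .] }  — shift, reduce
  I12: { [F → F n .] }  — reduce

I7 contains reduce item [P → X F .] and shift item [F → F . n] — shift-reduce conflict.
I8 contains reduce item [F → P .] and shift item [P → . n] — shift-reduce conflict.
I11 contains reduce item [X → P P .] and shift item [P → . n] — shift-reduce conflict.

Answer: Yes — I7: [P → X F .] vs [F → F . n]; I8: [F → P .] vs [P → . n]; I11: [X → P P .] vs [P → . n]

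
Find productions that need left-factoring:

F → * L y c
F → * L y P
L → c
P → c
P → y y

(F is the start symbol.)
Yes, F has productions with common prefix '* L y'

Left-factoring is needed when two productions for the same non-terminal
share a common prefix on the right-hand side.

Productions for F:
  F → * L y c
  F → * L y P
Productions for P:
  P → c
  P → y y

Found common prefix '* L y' in productions for F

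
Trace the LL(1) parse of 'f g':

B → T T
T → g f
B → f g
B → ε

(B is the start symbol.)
Stack is shown with the top on the left.

Stack  Input  Action
--------------------
B $    f g $  output B → f g
f g $  f g $  match 'f'
g $    g $    match 'g'
$      $      accept

The string is accepted.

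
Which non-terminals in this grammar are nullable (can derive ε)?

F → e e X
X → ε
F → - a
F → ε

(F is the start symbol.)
{ 'F', 'X' }

A non-terminal is nullable if it can derive ε (the empty string): either it has an ε-production, or it has a production whose right-hand side consists entirely of nullable non-terminals.

ε-productions: X → ε, F → ε
So X, F are immediately nullable.
Every non-terminal is now nullable.
Nullable = { 'F', 'X' }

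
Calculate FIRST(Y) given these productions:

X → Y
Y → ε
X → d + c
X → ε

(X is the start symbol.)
{ ε }

From Y → ε:
  - ε-production, so ε ∈ FIRST(Y)

Collecting: FIRST(Y) = { ε }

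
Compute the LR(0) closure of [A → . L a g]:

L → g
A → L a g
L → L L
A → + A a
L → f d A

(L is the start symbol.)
Start with: [A → . L a g]
  [A → . L a g] has the dot before L: add [L → . g], [L → . L L], [L → . f d A]
No further items can be added.

CLOSURE = { [A → . L a g], [L → . L L], [L → . f d A], [L → . g] }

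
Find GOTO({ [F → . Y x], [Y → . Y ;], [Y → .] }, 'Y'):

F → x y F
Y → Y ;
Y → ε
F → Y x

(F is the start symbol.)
{ [F → Y . x], [Y → Y . ;] }

GOTO(I, 'Y') = CLOSURE({ [A → αX.β] : [A → α.Xβ] ∈ I, X = 'Y' })

Items with dot before 'Y', with the dot advanced:
  [F → . Y x] → [F → Y . x]
  [Y → . Y ;] → [Y → Y . ;]
Closure adds nothing (no advanced item has the dot before a non-terminal).

GOTO = { [F → Y . x], [Y → Y . ;] }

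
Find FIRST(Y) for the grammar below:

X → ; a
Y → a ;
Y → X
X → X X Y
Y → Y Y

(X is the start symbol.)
To compute FIRST(Y), examine every production with Y on the left-hand side, reading each right-hand side left to right until a non-nullable symbol is reached.

FIRST sets of the other non-terminals involved (by the same procedure, iterated to a fixed point):
  FIRST(X) = { ';' }

From Y → a ;:
  - a is a terminal: add 'a' and stop
From Y → X:
  - X is a non-terminal: add FIRST(X) \ {ε} = { ';' }
    X is not nullable, so stop
From Y → Y Y:
  - Y is the symbol being defined: contributes nothing new
    Y is not nullable, so stop

Collecting: FIRST(Y) = { ';', 'a' }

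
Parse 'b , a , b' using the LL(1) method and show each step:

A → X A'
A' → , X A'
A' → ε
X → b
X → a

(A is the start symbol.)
LL(1) parsing maintains a stack (initially the start symbol over $) and the input. At each step: if the stack top is a terminal, match it against the current input token; if it is a non-terminal N, replace it with the RHS of M[N, lookahead] (the unique production whose predict set contains the lookahead).

Stack is shown with the top on the left.

Stack     Input        Action
-----------------------------
A $       b , a , b $  output A → X A'
X A' $    b , a , b $  output X → b
b A' $    b , a , b $  match 'b'
A' $      , a , b $    output A' → , X A'
, X A' $  , a , b $    match ','
X A' $    a , b $      output X → a
a A' $    a , b $      match 'a'
A' $      , b $        output A' → , X A'
, X A' $  , b $        match ','
X A' $    b $          output X → b
b A' $    b $          match 'b'
A' $      $            output A' → ε
$         $            accept

The string is accepted.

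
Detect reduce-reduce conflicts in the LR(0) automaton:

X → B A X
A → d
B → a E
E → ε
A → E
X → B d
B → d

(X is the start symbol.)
A reduce-reduce conflict occurs when an LR(0) state has two complete items [A → α .] and [B → β .] — both call for a reduction, and with no lookahead the parser cannot choose between them.

Augment with X' → X and build the canonical LR(0) collection (I0 = CLOSURE({[X' → . X]}), then GOTO on every symbol after a dot until no new states appear). It has 10 states:
  I0: { [B → . a E], [B → . d], [X → . B A X], [X → . B d], [X' → . X] }  — shift
  I1: { [A → . E], [A → . d], [E → .], [X → B . A X], [X → B . d] }  — shift, reduce
  I2: { [X' → X .] }  — accept
  I3: { [B → a . E], [E → .] }  — reduce
  I4: { [B → d .] }  — reduce
  I5: { [B → a E .] }  — reduce
  I6: { [B → . a E], [B → . d], [X → . B A X], [X → . B d], [X → B A . X] }  — shift
  I7: { [A → E .] }  — reduce
  I8: { [A → d .], [X → B d .] }  — 2 reduces
  I9: { [X → B A X .] }  — reduce

I8 contains complete items [A → d .], [X → B d .] — reduce-reduce conflict.

Answer: Yes — I8: [A → d .] vs [X → B d .]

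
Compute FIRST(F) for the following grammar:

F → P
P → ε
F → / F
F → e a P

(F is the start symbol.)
To compute FIRST(F), examine every production with F on the left-hand side, reading each right-hand side left to right until a non-nullable symbol is reached.

FIRST sets of the other non-terminals involved (by the same procedure, iterated to a fixed point):
  FIRST(P) = { ε }

From F → P:
  - P is a non-terminal: add FIRST(P) \ {ε} = { }
    P is nullable and nothing follows, so the whole right-hand side can vanish: ε ∈ FIRST(F)
From F → / F:
  - '/' is a terminal: add '/' and stop
From F → e a P:
  - e is a terminal: add 'e' and stop

Collecting: FIRST(F) = { '/', 'e', ε }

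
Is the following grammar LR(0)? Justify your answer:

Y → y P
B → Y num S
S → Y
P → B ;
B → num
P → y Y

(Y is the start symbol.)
No. Shift-reduce conflict between [P → y Y .] and [B → Y . num S]

A grammar is LR(0) if no state in the canonical LR(0) collection has:
  - both a shift item (dot before a terminal) and a complete item (shift-reduce conflict), or
  - two or more complete items (reduce-reduce conflict; the accept item [Y' → Y .] counts as a complete item here).

Augment with Y' → Y and build the canonical LR(0) collection (I0 = CLOSURE({[Y' → . Y]}), then GOTO on every symbol after a dot until no new states appear). It has 13 states:
  I0: { [Y → . y P], [Y' → . Y] }  — shift
  I1: { [Y' → Y .] }  — accept
  I2: { [B → . Y num S], [B → . num], [P → . B ;], [P → . y Y], [Y → . y P], [Y → y . P] }  — shift
  I3: { [P → B . ;] }  — shift
  I4: { [Y → y P .] }  — reduce
  I5: { [B → Y . num S] }  — shift
  I6: { [B → num .] }  — reduce
  I7: { [B → . Y num S], [B → . num], [P → . B ;], [P → . y Y], [P → y . Y], [Y → . y P], [Y → y . P] }  — shift
  I8: { [B → Y . num S], [P → y Y .] }  — shift, reduce
  I9: { [B → Y num . S], [S → . Y], [Y → . y P] }  — shift
  I10: { [B → Y num S .] }  — reduce
  I11: { [S → Y .] }  — reduce
  I12: { [P → B ; .] }  — reduce

Conflict in state I8:
  Shift-reduce conflict between [P → y Y .] and [B → Y . num S]
So the grammar is NOT LR(0).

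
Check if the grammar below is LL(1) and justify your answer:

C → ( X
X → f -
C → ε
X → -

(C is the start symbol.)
Yes, the grammar is LL(1).

A grammar is LL(1) if for each non-terminal N with multiple productions, the predict sets of those productions are pairwise disjoint, where PREDICT(N → α) = (FIRST(α) \ {ε}) ∪ (FOLLOW(N) if α ⇒* ε).

Relevant sets:
  FOLLOW(C) = { $ }

For C:
  PREDICT(C → '(' X) = { '(' }
  PREDICT(C → ε) = { $ }
For X:
  PREDICT(X → f '-') = { 'f' }
  PREDICT(X → '-') = { '-' }

All predict sets are disjoint. The grammar IS LL(1).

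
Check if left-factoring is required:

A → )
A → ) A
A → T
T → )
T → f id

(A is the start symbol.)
Left-factoring is needed when two productions for the same non-terminal
share a common prefix on the right-hand side.

Productions for A:
  A → )
  A → ) A
  A → T
Productions for T:
  T → )
  T → f id

Found common prefix ')' in productions for A

Answer: Yes, A has productions with common prefix ')'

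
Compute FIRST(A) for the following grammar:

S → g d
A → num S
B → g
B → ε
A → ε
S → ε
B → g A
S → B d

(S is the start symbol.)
{ 'num', ε }

To compute FIRST(A), examine every production with A on the left-hand side, reading each right-hand side left to right until a non-nullable symbol is reached.

From A → num S:
  - num is a terminal: add 'num' and stop
From A → ε:
  - ε-production, so ε ∈ FIRST(A)

Collecting: FIRST(A) = { 'num', ε }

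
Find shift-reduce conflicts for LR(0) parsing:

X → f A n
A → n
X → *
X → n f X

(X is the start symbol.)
No shift-reduce conflicts

Augment with X' → X and build the canonical LR(0) collection (I0 = CLOSURE({[X' → . X]}), then GOTO on every symbol after a dot until no new states appear). It has 10 states:
  I0: { [X → . *], [X → . f A n], [X → . n f X], [X' → . X] }  — shift
  I1: { [X → * .] }  — reduce
  I2: { [X' → X .] }  — accept
  I3: { [A → . n], [X → f . A n] }  — shift
  I4: { [X → n . f X] }  — shift
  I5: { [X → . *], [X → . f A n], [X → . n f X], [X → n f . X] }  — shift
  I6: { [X → n f X .] }  — reduce
  I7: { [X → f A . n] }  — shift
  I8: { [A → n .] }  — reduce
  I9: { [X → f A n .] }  — reduce

No state contains both a complete item and a shift item.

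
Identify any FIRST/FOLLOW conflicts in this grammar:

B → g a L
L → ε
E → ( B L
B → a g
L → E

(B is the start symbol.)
Yes. L → E with FOLLOW(L) on { '(' }

A FIRST/FOLLOW conflict occurs when a non-terminal N has a nullable alternative N → β (β ⇒* ε) and another alternative N → α with FIRST(α) ∩ FOLLOW(N) ≠ ∅: on such a lookahead the parser cannot decide between expanding α and letting N vanish via β.

Nullable non-terminals: L.
FIRST sets used below: FIRST(E) = { '(' }

L: nullable alternative(s) L → ε; FOLLOW(L) = { $, '(' }
  L → ε: FIRST \ {ε} = { } — this is the only nullable alternative, skip
  L → E: FIRST \ {ε} = { '(' } — overlaps FOLLOW(L) on { '(' }: CONFLICT

B, E have no nullable alternative, so no FIRST/FOLLOW check is needed there.

So the grammar has 1 FIRST/FOLLOW conflict (marked CONFLICT above).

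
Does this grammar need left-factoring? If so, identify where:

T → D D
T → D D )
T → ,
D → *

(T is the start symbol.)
Yes, T has productions with common prefix 'D D'

Left-factoring is needed when two productions for the same non-terminal
share a common prefix on the right-hand side.

Productions for T:
  T → D D
  T → D D )
  T → ,

Found common prefix 'D D' in productions for T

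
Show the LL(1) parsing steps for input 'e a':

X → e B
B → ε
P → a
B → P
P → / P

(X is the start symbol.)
Stack is shown with the top on the left.

Stack  Input  Action
--------------------
X $    e a $  output X → e B
e B $  e a $  match 'e'
B $    a $    output B → P
P $    a $    output P → a
a $    a $    match 'a'
$      $      accept

The string is accepted.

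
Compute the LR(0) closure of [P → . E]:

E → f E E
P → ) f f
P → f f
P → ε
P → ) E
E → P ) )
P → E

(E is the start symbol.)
To compute CLOSURE, for each item [A → α.Bβ] where B is a non-terminal, add [B → .γ] for all productions B → γ; repeat for the newly added items until nothing changes.

Start with: [P → . E]
  [P → . E] has the dot before E: add [E → . f E E], [E → . P ) )]
  [E → . P ) )] has the dot before P: add [P → . ) f f], [P → . f f], [P → .], [P → . ) E]
No further items can be added.

CLOSURE = { [E → . P ) )], [E → . f E E], [P → . ) E], [P → . ) f f], [P → . E], [P → . f f], [P → .] }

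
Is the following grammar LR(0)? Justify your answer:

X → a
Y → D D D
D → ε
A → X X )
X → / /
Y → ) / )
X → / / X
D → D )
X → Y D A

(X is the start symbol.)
Augment with X' → X and build the canonical LR(0) collection (I0 = CLOSURE({[X' → . X]}), then GOTO on every symbol after a dot until no new states appear). It has 20 states:
  I0: { [D → . D )], [D → .], [X → . / / X], [X → . / /], [X → . Y D A], [X → . a], [X' → . X], [Y → . ) / )], [Y → . D D D] }  — shift, reduce
  I1: { [Y → ) . / )] }  — shift
  I2: { [X → / . / X], [X → / . /] }  — shift
  I3: { [D → . D )], [D → .], [D → D . )], [Y → D . D D] }  — shift, reduce
  I4: { [X' → X .] }  — accept
  I5: { [D → . D )], [D → .], [X → Y . D A] }  — reduce
  I6: { [X → a .] }  — reduce
  I7: { [A → . X X )], [D → . D )], [D → .], [D → D . )], [X → . / / X], [X → . / /], [X → . Y D A], [X → . a], [X → Y D . A], [Y → . ) / )], [Y → . D D D] }  — shift, reduce
  I8: { [D → D ) .], [Y → ) . / )] }  — shift, reduce
  I9: { [X → Y D A .] }  — reduce
  I10: { [A → X . X )], [D → . D )], [D → .], [X → . / / X], [X → . / /], [X → . Y D A], [X → . a], [Y → . ) / )], [Y → . D D D] }  — shift, reduce
  I11: { [A → X X . )] }  — shift
  I12: { [A → X X ) .] }  — reduce
  I13: { [Y → ) / . )] }  — shift
  I14: { [Y → ) / ) .] }  — reduce
  I15: { [D → D ) .] }  — reduce
  I16: { [D → . D )], [D → .], [D → D . )], [Y → D D . D] }  — shift, reduce
  I17: { [D → D . )], [Y → D D D .] }  — shift, reduce
  I18: { [D → . D )], [D → .], [X → . / / X], [X → . / /], [X → . Y D A], [X → . a], [X → / / . X], [X → / / .], [Y → . ) / )], [Y → . D D D] }  — shift, 2 reduces
  I19: { [X → / / X .] }  — reduce

Conflict in state I0:
  Shift-reduce conflict between [D → .] and [X → . / /]
So the grammar is NOT LR(0).

Answer: No. Shift-reduce conflict between [D → .] and [X → . / /]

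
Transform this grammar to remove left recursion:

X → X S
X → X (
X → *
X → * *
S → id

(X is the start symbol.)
X is directly left-recursive. The standard transformation for
  A → A α₁ | ... | A α_m | β₁ | ... | β_n
is
  A  → β₁ A' | ... | β_n A'
  A' → α₁ A' | ... | α_m A' | ε

X → * becomes X → * X'
X → * * becomes X → * * X'
X → X S becomes X' → S X'
X → X ( becomes X' → ( X'
Add X' → ε

Productions for other non-terminals are unchanged:
  S → id

Resulting grammar:
X → * X'
X → * * X'
X' → S X'
X' → ( X'
X' → ε
S → id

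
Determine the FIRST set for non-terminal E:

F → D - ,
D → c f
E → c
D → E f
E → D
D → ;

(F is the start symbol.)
{ ';', 'c' }

To compute FIRST(E), examine every production with E on the left-hand side, reading each right-hand side left to right until a non-nullable symbol is reached.

FIRST sets of the other non-terminals involved (by the same procedure, iterated to a fixed point):
  FIRST(D) = { ';', 'c' }

From E → c:
  - c is a terminal: add 'c' and stop
From E → D:
  - D is a non-terminal: add FIRST(D) \ {ε} = { ';', 'c' }
    D is not nullable, so stop

Collecting: FIRST(E) = { ';', 'c' }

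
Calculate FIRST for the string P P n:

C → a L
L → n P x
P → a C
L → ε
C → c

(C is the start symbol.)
FIRST sets of the non-terminals involved (from the grammar, by fixed-point iteration):
  FIRST(P) = { 'a' }

To compute FIRST(P P n), process the symbols left to right:
Symbol P is a non-terminal. Add FIRST(P) \ {ε} = { 'a' }
P is not nullable (ε ∉ FIRST(P)), so stop here.
FIRST(P P n) = { 'a' }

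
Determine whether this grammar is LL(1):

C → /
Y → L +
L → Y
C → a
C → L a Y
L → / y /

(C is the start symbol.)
Relevant sets:
  FIRST(L) = { '/' }
  FIRST(Y) = { '/' }

For C:
  PREDICT(C → '/') = { '/' }
  PREDICT(C → a) = { 'a' }
  PREDICT(C → L a Y) = { '/' }
For L:
  PREDICT(L → Y) = { '/' }
  PREDICT(L → '/' y '/') = { '/' }
Y has a single production, so nothing to check there.

Conflict found: Predict set conflict for C: { '/' }
The grammar is NOT LL(1).

Answer: No. Predict set conflict for C: { '/' }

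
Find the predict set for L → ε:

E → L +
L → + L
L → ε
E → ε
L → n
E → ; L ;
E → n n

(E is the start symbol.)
PREDICT(L → ε) = (FIRST(RHS) \ {ε}) ∪ (FOLLOW(L) if ε ∈ FIRST(RHS), i.e. RHS ⇒* ε)
The right-hand side is ε (FIRST(ε) = { ε }), so the predict set is FOLLOW(L) = { '+', ';' }
PREDICT(L → ε) = { '+', ';' }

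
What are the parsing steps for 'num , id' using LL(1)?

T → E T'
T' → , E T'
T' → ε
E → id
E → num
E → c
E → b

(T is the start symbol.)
LL(1) parsing maintains a stack (initially the start symbol over $) and the input. At each step: if the stack top is a terminal, match it against the current input token; if it is a non-terminal N, replace it with the RHS of M[N, lookahead] (the unique production whose predict set contains the lookahead).

Stack is shown with the top on the left.

Stack     Input       Action
----------------------------
T $       num , id $  output T → E T'
E T' $    num , id $  output E → num
num T' $  num , id $  match 'num'
T' $      , id $      output T' → , E T'
, E T' $  , id $      match ','
E T' $    id $        output E → id
id T' $   id $        match 'id'
T' $      $           output T' → ε
$         $           accept

The string is accepted.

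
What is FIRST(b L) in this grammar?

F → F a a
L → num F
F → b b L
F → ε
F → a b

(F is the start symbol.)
To compute FIRST(b L), process the symbols left to right:
Symbol b is a terminal. Add 'b' and stop.
FIRST(b L) = { 'b' }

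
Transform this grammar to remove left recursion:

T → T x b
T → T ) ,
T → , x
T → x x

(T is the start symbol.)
T → , x T'
T → x x T'
T' → x b T'
T' → ) , T'
T' → ε

T is directly left-recursive. The standard transformation for
  A → A α₁ | ... | A α_m | β₁ | ... | β_n
is
  A  → β₁ A' | ... | β_n A'
  A' → α₁ A' | ... | α_m A' | ε

T → , x becomes T → , x T'
T → x x becomes T → x x T'
T → T x b becomes T' → x b T'
T → T ) , becomes T' → ) , T'
Add T' → ε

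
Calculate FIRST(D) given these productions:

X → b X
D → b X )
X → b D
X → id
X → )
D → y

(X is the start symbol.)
From D → b X ):
  - b is a terminal: add 'b' and stop
From D → y:
  - y is a terminal: add 'y' and stop

Collecting: FIRST(D) = { 'b', 'y' }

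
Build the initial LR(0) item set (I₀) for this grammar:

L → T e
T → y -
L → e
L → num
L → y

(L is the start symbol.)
First, augment the grammar with L' → L
I₀ = CLOSURE({ [L' → . L] }):
  [L' → . L] has the dot before L: add [L → . T e], [L → . e], [L → . num], [L → . y]
  [L → . T e] has the dot before T: add [T → . y -]
No further items can be added.

I₀ = { [L → . T e], [L → . e], [L → . num], [L → . y], [L' → . L], [T → . y -] }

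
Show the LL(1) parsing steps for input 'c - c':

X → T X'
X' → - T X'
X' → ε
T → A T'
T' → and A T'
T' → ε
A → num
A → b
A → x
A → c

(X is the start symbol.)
LL(1) parsing maintains a stack (initially the start symbol over $) and the input. At each step: if the stack top is a terminal, match it against the current input token; if it is a non-terminal N, replace it with the RHS of M[N, lookahead] (the unique production whose predict set contains the lookahead).

Stack is shown with the top on the left.

Stack      Input    Action
--------------------------
X $        c - c $  output X → T X'
T X' $     c - c $  output T → A T'
A T' X' $  c - c $  output A → c
c T' X' $  c - c $  match 'c'
T' X' $    - c $    output T' → ε
X' $       - c $    output X' → - T X'
- T X' $   - c $    match '-'
T X' $     c $      output T → A T'
A T' X' $  c $      output A → c
c T' X' $  c $      match 'c'
T' X' $    $        output T' → ε
X' $       $        output X' → ε
$          $        accept

The string is accepted.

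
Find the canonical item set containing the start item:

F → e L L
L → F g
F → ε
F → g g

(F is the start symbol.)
First, augment the grammar with F' → F
I₀ = CLOSURE({ [F' → . F] }):
  [F' → . F] has the dot before F: add [F → . e L L], [F → .], [F → . g g]
No further items can be added.

I₀ = { [F → . e L L], [F → . g g], [F → .], [F' → . F] }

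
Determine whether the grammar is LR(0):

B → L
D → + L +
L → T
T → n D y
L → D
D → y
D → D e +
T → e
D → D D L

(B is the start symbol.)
No. Shift-reduce conflict between [L → D .] and [D → . + L +]

Augment with B' → B and build the canonical LR(0) collection (I0 = CLOSURE({[B' → . B]}), then GOTO on every symbol after a dot until no new states appear). It has 19 states:
  I0: { [B → . L], [B' → . B], [D → . + L +], [D → . D D L], [D → . D e +], [D → . y], [L → . D], [L → . T], [T → . e], [T → . n D y] }  — shift
  I1: { [D → + . L +], [D → . + L +], [D → . D D L], [D → . D e +], [D → . y], [L → . D], [L → . T], [T → . e], [T → . n D y] }  — shift
  I2: { [B' → B .] }  — accept
  I3: { [D → . + L +], [D → . D D L], [D → . D e +], [D → . y], [D → D . D L], [D → D . e +], [L → D .] }  — shift, reduce
  I4: { [B → L .] }  — reduce
  I5: { [L → T .] }  — reduce
  I6: { [T → e .] }  — reduce
  I7: { [D → . + L +], [D → . D D L], [D → . D e +], [D → . y], [T → n . D y] }  — shift
  I8: { [D → y .] }  — reduce
  I9: { [D → . + L +], [D → . D D L], [D → . D e +], [D → . y], [D → D . D L], [D → D . e +], [T → n D . y] }  — shift
  I10: { [D → . + L +], [D → . D D L], [D → . D e +], [D → . y], [D → D . D L], [D → D . e +], [D → D D . L], [L → . D], [L → . T], [T → . e], [T → . n D y] }  — shift
  I11: { [D → D e . +] }  — shift
  I12: { [D → y .], [T → n D y .] }  — 2 reduces
  I13: { [D → D e + .] }  — reduce
  I14: { [D → . + L +], [D → . D D L], [D → . D e +], [D → . y], [D → D . D L], [D → D . e +], [D → D D . L], [L → . D], [L → . T], [L → D .], [T → . e], [T → . n D y] }  — shift, reduce
  I15: { [D → D D L .] }  — reduce
  I16: { [D → D e . +], [T → e .] }  — shift, reduce
  I17: { [D → + L . +] }  — shift
  I18: { [D → + L + .] }  — reduce

Conflict in state I3:
  Shift-reduce conflict between [L → D .] and [D → . + L +]
So the grammar is NOT LR(0).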